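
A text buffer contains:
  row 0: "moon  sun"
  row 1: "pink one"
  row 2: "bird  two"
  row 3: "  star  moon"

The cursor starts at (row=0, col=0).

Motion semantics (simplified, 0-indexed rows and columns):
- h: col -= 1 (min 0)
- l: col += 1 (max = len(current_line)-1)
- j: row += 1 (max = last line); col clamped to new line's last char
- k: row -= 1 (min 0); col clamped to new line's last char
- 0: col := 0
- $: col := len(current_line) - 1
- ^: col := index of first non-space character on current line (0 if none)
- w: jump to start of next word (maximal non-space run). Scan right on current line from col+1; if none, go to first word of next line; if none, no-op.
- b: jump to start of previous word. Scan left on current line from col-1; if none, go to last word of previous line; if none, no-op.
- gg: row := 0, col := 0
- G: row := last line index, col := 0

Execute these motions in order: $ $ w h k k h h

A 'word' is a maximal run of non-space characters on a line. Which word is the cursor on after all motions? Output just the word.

Answer: moon

Derivation:
After 1 ($): row=0 col=8 char='n'
After 2 ($): row=0 col=8 char='n'
After 3 (w): row=1 col=0 char='p'
After 4 (h): row=1 col=0 char='p'
After 5 (k): row=0 col=0 char='m'
After 6 (k): row=0 col=0 char='m'
After 7 (h): row=0 col=0 char='m'
After 8 (h): row=0 col=0 char='m'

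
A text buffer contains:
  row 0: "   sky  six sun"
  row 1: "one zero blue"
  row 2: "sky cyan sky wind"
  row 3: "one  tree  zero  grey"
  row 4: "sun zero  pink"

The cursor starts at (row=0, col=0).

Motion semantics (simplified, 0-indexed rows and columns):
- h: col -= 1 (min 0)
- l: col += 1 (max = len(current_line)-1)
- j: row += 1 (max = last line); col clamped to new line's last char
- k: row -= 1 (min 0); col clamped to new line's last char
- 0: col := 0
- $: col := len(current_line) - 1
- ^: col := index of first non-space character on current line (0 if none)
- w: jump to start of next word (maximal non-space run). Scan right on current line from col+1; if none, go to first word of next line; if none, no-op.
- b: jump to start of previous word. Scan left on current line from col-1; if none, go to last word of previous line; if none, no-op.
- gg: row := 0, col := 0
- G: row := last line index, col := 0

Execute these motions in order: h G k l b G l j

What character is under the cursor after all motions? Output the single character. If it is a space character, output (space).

After 1 (h): row=0 col=0 char='_'
After 2 (G): row=4 col=0 char='s'
After 3 (k): row=3 col=0 char='o'
After 4 (l): row=3 col=1 char='n'
After 5 (b): row=3 col=0 char='o'
After 6 (G): row=4 col=0 char='s'
After 7 (l): row=4 col=1 char='u'
After 8 (j): row=4 col=1 char='u'

Answer: u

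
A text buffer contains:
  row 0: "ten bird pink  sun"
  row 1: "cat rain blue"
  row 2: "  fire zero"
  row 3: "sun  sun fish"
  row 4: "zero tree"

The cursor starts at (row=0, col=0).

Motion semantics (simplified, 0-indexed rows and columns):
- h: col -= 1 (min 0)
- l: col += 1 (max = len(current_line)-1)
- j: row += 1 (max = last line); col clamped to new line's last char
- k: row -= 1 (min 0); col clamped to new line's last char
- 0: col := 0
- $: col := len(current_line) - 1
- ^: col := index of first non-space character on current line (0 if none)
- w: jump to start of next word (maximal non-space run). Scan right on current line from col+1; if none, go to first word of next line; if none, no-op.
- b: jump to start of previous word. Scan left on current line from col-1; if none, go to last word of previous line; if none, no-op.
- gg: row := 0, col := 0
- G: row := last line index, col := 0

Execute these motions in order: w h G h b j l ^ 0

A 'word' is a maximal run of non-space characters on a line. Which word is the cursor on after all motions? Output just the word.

Answer: zero

Derivation:
After 1 (w): row=0 col=4 char='b'
After 2 (h): row=0 col=3 char='_'
After 3 (G): row=4 col=0 char='z'
After 4 (h): row=4 col=0 char='z'
After 5 (b): row=3 col=9 char='f'
After 6 (j): row=4 col=8 char='e'
After 7 (l): row=4 col=8 char='e'
After 8 (^): row=4 col=0 char='z'
After 9 (0): row=4 col=0 char='z'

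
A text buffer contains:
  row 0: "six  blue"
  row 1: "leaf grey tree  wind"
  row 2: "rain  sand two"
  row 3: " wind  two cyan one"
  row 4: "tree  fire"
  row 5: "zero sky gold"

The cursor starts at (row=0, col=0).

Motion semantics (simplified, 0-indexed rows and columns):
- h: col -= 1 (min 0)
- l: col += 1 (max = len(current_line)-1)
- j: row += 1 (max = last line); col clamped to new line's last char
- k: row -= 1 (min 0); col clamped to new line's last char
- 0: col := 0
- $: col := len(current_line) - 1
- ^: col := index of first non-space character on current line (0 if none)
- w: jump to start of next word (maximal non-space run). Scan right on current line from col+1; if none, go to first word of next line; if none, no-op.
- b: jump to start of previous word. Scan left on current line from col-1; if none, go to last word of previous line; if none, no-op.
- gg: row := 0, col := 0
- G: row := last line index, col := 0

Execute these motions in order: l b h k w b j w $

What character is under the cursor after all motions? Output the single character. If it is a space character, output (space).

Answer: d

Derivation:
After 1 (l): row=0 col=1 char='i'
After 2 (b): row=0 col=0 char='s'
After 3 (h): row=0 col=0 char='s'
After 4 (k): row=0 col=0 char='s'
After 5 (w): row=0 col=5 char='b'
After 6 (b): row=0 col=0 char='s'
After 7 (j): row=1 col=0 char='l'
After 8 (w): row=1 col=5 char='g'
After 9 ($): row=1 col=19 char='d'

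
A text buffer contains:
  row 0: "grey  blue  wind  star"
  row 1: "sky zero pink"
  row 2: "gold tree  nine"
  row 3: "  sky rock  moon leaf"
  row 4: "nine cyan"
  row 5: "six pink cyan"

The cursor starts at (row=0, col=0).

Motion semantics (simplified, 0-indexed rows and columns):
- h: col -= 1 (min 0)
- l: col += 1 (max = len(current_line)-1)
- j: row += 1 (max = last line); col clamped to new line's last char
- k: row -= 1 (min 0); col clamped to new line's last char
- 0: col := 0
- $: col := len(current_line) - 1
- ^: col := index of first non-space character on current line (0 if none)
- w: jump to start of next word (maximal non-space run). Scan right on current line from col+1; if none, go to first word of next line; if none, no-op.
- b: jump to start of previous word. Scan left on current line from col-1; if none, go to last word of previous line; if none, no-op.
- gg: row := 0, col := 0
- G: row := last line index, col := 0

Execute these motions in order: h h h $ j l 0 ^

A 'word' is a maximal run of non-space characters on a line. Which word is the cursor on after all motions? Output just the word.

After 1 (h): row=0 col=0 char='g'
After 2 (h): row=0 col=0 char='g'
After 3 (h): row=0 col=0 char='g'
After 4 ($): row=0 col=21 char='r'
After 5 (j): row=1 col=12 char='k'
After 6 (l): row=1 col=12 char='k'
After 7 (0): row=1 col=0 char='s'
After 8 (^): row=1 col=0 char='s'

Answer: sky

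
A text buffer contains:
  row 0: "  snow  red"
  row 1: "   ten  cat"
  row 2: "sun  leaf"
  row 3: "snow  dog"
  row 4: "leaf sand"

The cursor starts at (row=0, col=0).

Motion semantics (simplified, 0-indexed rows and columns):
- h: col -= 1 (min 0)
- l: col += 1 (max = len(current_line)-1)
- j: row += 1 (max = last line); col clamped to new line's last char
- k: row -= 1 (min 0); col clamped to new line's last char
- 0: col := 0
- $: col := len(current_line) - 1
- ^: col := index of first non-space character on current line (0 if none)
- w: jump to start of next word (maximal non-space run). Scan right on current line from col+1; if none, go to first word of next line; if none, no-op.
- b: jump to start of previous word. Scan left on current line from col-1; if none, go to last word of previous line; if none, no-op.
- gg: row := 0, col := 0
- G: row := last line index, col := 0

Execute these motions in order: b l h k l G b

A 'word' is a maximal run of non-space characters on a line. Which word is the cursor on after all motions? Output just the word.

Answer: dog

Derivation:
After 1 (b): row=0 col=0 char='_'
After 2 (l): row=0 col=1 char='_'
After 3 (h): row=0 col=0 char='_'
After 4 (k): row=0 col=0 char='_'
After 5 (l): row=0 col=1 char='_'
After 6 (G): row=4 col=0 char='l'
After 7 (b): row=3 col=6 char='d'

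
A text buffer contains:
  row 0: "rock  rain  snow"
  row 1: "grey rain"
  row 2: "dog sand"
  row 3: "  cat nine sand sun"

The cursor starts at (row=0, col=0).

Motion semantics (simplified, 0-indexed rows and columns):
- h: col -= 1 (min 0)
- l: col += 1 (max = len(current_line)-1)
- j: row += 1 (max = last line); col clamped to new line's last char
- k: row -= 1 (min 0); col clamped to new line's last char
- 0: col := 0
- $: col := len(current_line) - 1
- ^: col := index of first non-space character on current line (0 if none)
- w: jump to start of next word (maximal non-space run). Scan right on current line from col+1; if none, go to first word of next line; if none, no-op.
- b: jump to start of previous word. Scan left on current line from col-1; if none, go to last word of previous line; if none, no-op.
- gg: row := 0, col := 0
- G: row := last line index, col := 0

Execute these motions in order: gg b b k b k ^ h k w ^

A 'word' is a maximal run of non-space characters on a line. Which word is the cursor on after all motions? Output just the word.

After 1 (gg): row=0 col=0 char='r'
After 2 (b): row=0 col=0 char='r'
After 3 (b): row=0 col=0 char='r'
After 4 (k): row=0 col=0 char='r'
After 5 (b): row=0 col=0 char='r'
After 6 (k): row=0 col=0 char='r'
After 7 (^): row=0 col=0 char='r'
After 8 (h): row=0 col=0 char='r'
After 9 (k): row=0 col=0 char='r'
After 10 (w): row=0 col=6 char='r'
After 11 (^): row=0 col=0 char='r'

Answer: rock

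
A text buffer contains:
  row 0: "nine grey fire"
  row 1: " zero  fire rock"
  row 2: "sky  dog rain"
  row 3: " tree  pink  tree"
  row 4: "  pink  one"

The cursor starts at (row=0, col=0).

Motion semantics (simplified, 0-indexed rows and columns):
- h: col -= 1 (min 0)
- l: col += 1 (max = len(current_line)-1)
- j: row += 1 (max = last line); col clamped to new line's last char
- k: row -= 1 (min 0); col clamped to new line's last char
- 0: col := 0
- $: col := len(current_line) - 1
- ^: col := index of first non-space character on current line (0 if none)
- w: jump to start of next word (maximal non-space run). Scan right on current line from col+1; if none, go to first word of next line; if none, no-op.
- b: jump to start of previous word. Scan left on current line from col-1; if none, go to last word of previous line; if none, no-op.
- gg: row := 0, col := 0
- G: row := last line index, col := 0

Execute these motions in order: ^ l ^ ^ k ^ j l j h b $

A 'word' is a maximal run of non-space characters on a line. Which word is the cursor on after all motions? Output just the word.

Answer: rock

Derivation:
After 1 (^): row=0 col=0 char='n'
After 2 (l): row=0 col=1 char='i'
After 3 (^): row=0 col=0 char='n'
After 4 (^): row=0 col=0 char='n'
After 5 (k): row=0 col=0 char='n'
After 6 (^): row=0 col=0 char='n'
After 7 (j): row=1 col=0 char='_'
After 8 (l): row=1 col=1 char='z'
After 9 (j): row=2 col=1 char='k'
After 10 (h): row=2 col=0 char='s'
After 11 (b): row=1 col=12 char='r'
After 12 ($): row=1 col=15 char='k'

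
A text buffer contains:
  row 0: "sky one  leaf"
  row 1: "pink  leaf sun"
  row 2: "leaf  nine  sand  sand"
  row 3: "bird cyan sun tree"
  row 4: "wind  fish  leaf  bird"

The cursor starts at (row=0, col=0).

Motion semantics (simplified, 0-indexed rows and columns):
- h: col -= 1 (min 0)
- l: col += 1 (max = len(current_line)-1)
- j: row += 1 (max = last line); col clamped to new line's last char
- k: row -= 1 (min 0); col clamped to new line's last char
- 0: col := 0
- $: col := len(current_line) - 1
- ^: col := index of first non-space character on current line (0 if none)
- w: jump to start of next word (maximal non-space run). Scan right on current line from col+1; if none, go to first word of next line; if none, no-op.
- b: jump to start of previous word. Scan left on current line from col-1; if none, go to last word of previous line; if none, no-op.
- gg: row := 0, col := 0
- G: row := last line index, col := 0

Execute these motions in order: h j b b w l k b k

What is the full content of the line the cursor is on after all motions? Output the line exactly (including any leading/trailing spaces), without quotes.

After 1 (h): row=0 col=0 char='s'
After 2 (j): row=1 col=0 char='p'
After 3 (b): row=0 col=9 char='l'
After 4 (b): row=0 col=4 char='o'
After 5 (w): row=0 col=9 char='l'
After 6 (l): row=0 col=10 char='e'
After 7 (k): row=0 col=10 char='e'
After 8 (b): row=0 col=9 char='l'
After 9 (k): row=0 col=9 char='l'

Answer: sky one  leaf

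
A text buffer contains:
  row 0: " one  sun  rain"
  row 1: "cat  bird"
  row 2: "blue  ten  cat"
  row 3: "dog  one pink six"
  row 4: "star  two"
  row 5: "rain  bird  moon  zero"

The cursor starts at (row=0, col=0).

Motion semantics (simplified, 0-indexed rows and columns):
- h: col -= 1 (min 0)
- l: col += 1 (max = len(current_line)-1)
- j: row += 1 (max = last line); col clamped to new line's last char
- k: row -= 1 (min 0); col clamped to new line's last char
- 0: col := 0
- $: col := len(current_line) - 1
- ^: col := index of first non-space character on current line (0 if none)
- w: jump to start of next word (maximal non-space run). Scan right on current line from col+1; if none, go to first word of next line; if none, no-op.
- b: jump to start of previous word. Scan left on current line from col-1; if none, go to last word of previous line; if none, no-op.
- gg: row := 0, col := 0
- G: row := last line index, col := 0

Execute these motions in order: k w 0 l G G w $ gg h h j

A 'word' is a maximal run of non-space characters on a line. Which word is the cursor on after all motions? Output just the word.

Answer: cat

Derivation:
After 1 (k): row=0 col=0 char='_'
After 2 (w): row=0 col=1 char='o'
After 3 (0): row=0 col=0 char='_'
After 4 (l): row=0 col=1 char='o'
After 5 (G): row=5 col=0 char='r'
After 6 (G): row=5 col=0 char='r'
After 7 (w): row=5 col=6 char='b'
After 8 ($): row=5 col=21 char='o'
After 9 (gg): row=0 col=0 char='_'
After 10 (h): row=0 col=0 char='_'
After 11 (h): row=0 col=0 char='_'
After 12 (j): row=1 col=0 char='c'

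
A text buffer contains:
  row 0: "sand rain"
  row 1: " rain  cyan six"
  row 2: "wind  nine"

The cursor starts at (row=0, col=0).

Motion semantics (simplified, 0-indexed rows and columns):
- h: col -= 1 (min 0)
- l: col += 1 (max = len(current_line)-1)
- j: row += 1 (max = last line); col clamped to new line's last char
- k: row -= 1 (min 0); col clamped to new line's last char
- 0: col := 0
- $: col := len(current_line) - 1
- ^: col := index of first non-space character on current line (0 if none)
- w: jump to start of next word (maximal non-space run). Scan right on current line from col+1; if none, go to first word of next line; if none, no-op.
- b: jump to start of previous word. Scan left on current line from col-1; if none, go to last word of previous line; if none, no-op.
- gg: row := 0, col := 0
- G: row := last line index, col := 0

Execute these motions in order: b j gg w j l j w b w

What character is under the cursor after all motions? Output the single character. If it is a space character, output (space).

After 1 (b): row=0 col=0 char='s'
After 2 (j): row=1 col=0 char='_'
After 3 (gg): row=0 col=0 char='s'
After 4 (w): row=0 col=5 char='r'
After 5 (j): row=1 col=5 char='_'
After 6 (l): row=1 col=6 char='_'
After 7 (j): row=2 col=6 char='n'
After 8 (w): row=2 col=6 char='n'
After 9 (b): row=2 col=0 char='w'
After 10 (w): row=2 col=6 char='n'

Answer: n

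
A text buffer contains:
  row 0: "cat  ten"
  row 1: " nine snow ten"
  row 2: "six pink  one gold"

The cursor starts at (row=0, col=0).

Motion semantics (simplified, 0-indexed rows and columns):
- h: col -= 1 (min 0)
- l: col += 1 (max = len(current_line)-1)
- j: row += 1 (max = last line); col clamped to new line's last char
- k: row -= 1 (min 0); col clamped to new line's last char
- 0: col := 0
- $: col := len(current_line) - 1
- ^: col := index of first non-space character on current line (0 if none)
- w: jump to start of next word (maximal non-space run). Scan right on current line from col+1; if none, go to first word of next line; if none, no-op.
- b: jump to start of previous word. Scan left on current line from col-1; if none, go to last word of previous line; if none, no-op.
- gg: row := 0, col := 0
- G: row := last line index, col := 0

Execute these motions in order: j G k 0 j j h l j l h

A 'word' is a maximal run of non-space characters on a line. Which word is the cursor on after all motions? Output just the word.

After 1 (j): row=1 col=0 char='_'
After 2 (G): row=2 col=0 char='s'
After 3 (k): row=1 col=0 char='_'
After 4 (0): row=1 col=0 char='_'
After 5 (j): row=2 col=0 char='s'
After 6 (j): row=2 col=0 char='s'
After 7 (h): row=2 col=0 char='s'
After 8 (l): row=2 col=1 char='i'
After 9 (j): row=2 col=1 char='i'
After 10 (l): row=2 col=2 char='x'
After 11 (h): row=2 col=1 char='i'

Answer: six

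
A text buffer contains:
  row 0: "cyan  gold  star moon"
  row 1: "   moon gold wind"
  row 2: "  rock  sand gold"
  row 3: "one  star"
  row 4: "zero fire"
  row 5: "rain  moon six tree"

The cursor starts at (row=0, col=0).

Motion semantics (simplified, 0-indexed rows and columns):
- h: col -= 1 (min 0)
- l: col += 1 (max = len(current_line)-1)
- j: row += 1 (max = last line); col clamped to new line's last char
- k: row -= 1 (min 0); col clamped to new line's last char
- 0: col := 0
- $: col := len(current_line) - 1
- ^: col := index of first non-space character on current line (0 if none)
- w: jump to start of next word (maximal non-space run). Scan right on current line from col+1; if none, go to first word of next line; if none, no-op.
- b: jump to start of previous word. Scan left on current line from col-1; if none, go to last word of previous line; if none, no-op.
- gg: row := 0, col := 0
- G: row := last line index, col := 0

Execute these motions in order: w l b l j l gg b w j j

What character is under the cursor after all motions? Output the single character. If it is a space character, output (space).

Answer: (space)

Derivation:
After 1 (w): row=0 col=6 char='g'
After 2 (l): row=0 col=7 char='o'
After 3 (b): row=0 col=6 char='g'
After 4 (l): row=0 col=7 char='o'
After 5 (j): row=1 col=7 char='_'
After 6 (l): row=1 col=8 char='g'
After 7 (gg): row=0 col=0 char='c'
After 8 (b): row=0 col=0 char='c'
After 9 (w): row=0 col=6 char='g'
After 10 (j): row=1 col=6 char='n'
After 11 (j): row=2 col=6 char='_'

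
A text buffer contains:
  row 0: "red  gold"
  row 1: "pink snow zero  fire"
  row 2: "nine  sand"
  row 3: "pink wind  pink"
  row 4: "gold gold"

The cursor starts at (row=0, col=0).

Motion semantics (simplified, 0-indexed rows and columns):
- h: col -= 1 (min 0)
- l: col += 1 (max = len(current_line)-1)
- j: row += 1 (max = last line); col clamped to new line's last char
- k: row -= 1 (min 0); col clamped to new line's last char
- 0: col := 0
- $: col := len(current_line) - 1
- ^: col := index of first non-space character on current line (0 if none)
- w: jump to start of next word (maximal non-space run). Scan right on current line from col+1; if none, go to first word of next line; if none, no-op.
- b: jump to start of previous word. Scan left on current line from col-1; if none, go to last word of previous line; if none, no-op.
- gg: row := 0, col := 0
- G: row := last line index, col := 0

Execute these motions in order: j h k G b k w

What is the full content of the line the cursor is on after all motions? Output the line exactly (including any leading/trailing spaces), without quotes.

After 1 (j): row=1 col=0 char='p'
After 2 (h): row=1 col=0 char='p'
After 3 (k): row=0 col=0 char='r'
After 4 (G): row=4 col=0 char='g'
After 5 (b): row=3 col=11 char='p'
After 6 (k): row=2 col=9 char='d'
After 7 (w): row=3 col=0 char='p'

Answer: pink wind  pink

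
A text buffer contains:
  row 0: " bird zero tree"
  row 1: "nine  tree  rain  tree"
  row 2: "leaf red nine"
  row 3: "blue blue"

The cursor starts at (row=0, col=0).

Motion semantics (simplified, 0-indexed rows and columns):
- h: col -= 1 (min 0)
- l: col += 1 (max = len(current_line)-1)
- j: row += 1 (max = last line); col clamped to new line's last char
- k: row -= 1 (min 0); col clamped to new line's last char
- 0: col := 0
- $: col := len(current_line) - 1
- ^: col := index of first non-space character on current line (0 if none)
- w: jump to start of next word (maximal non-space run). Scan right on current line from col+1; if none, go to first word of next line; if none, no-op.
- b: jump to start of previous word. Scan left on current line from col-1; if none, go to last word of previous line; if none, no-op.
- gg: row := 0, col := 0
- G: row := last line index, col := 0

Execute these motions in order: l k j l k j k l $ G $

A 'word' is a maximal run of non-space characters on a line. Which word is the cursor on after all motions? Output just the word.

After 1 (l): row=0 col=1 char='b'
After 2 (k): row=0 col=1 char='b'
After 3 (j): row=1 col=1 char='i'
After 4 (l): row=1 col=2 char='n'
After 5 (k): row=0 col=2 char='i'
After 6 (j): row=1 col=2 char='n'
After 7 (k): row=0 col=2 char='i'
After 8 (l): row=0 col=3 char='r'
After 9 ($): row=0 col=14 char='e'
After 10 (G): row=3 col=0 char='b'
After 11 ($): row=3 col=8 char='e'

Answer: blue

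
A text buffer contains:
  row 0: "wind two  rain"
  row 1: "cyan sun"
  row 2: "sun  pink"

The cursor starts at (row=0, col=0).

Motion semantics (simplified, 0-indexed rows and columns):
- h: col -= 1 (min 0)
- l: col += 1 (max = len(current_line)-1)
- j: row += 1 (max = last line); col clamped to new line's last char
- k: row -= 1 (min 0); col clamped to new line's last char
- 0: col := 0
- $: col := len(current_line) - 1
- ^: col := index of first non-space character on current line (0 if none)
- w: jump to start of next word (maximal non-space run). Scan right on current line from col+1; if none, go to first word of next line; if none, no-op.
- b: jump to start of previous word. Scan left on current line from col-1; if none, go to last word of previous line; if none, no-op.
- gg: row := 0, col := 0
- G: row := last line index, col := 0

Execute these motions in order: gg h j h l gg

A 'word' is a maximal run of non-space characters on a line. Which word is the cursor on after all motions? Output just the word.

Answer: wind

Derivation:
After 1 (gg): row=0 col=0 char='w'
After 2 (h): row=0 col=0 char='w'
After 3 (j): row=1 col=0 char='c'
After 4 (h): row=1 col=0 char='c'
After 5 (l): row=1 col=1 char='y'
After 6 (gg): row=0 col=0 char='w'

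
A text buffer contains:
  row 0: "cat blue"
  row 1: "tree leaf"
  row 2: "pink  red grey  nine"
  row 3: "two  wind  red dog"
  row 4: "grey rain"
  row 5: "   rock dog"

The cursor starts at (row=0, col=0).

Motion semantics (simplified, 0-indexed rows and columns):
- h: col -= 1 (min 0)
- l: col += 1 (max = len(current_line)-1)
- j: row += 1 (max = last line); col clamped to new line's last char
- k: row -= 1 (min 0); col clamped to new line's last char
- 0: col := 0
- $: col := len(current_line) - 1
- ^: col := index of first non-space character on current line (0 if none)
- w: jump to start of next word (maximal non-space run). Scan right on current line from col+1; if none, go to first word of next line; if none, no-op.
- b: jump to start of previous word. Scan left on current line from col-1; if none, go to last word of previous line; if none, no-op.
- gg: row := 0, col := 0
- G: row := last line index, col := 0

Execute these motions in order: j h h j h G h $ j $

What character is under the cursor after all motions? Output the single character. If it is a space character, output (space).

After 1 (j): row=1 col=0 char='t'
After 2 (h): row=1 col=0 char='t'
After 3 (h): row=1 col=0 char='t'
After 4 (j): row=2 col=0 char='p'
After 5 (h): row=2 col=0 char='p'
After 6 (G): row=5 col=0 char='_'
After 7 (h): row=5 col=0 char='_'
After 8 ($): row=5 col=10 char='g'
After 9 (j): row=5 col=10 char='g'
After 10 ($): row=5 col=10 char='g'

Answer: g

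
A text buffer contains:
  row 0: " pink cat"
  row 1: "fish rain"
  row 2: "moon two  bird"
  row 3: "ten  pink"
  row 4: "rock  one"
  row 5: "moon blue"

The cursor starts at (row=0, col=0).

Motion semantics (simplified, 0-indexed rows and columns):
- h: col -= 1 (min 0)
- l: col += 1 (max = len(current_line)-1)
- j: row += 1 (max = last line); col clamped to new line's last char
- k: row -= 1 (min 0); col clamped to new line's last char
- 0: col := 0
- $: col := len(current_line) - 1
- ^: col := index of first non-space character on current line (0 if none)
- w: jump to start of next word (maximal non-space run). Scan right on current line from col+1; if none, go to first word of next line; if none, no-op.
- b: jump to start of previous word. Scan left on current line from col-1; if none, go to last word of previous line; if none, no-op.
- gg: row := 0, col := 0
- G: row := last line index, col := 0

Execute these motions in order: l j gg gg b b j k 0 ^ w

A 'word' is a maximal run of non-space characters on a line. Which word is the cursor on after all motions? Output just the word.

Answer: cat

Derivation:
After 1 (l): row=0 col=1 char='p'
After 2 (j): row=1 col=1 char='i'
After 3 (gg): row=0 col=0 char='_'
After 4 (gg): row=0 col=0 char='_'
After 5 (b): row=0 col=0 char='_'
After 6 (b): row=0 col=0 char='_'
After 7 (j): row=1 col=0 char='f'
After 8 (k): row=0 col=0 char='_'
After 9 (0): row=0 col=0 char='_'
After 10 (^): row=0 col=1 char='p'
After 11 (w): row=0 col=6 char='c'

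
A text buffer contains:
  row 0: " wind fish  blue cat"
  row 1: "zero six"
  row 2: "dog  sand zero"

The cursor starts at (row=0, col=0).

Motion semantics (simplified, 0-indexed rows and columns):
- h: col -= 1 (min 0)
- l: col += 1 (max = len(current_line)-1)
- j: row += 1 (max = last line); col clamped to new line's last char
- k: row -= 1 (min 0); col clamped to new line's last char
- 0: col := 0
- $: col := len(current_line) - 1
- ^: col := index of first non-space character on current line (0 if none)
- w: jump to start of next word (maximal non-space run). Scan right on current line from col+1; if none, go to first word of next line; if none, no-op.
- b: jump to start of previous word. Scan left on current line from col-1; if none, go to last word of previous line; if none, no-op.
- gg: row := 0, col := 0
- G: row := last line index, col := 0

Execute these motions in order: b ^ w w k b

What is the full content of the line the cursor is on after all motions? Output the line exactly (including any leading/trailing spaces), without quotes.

After 1 (b): row=0 col=0 char='_'
After 2 (^): row=0 col=1 char='w'
After 3 (w): row=0 col=6 char='f'
After 4 (w): row=0 col=12 char='b'
After 5 (k): row=0 col=12 char='b'
After 6 (b): row=0 col=6 char='f'

Answer:  wind fish  blue cat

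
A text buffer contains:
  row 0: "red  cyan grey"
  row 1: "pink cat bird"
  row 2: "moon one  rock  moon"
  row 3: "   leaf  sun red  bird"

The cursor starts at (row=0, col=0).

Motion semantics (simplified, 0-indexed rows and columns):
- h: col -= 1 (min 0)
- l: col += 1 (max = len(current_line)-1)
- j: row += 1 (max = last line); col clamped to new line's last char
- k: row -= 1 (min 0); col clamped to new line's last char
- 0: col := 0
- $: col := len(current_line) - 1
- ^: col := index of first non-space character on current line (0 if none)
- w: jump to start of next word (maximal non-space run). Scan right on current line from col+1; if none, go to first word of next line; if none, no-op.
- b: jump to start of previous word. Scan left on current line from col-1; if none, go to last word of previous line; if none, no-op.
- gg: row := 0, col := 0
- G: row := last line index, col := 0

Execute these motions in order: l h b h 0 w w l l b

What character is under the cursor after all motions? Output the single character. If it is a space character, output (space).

After 1 (l): row=0 col=1 char='e'
After 2 (h): row=0 col=0 char='r'
After 3 (b): row=0 col=0 char='r'
After 4 (h): row=0 col=0 char='r'
After 5 (0): row=0 col=0 char='r'
After 6 (w): row=0 col=5 char='c'
After 7 (w): row=0 col=10 char='g'
After 8 (l): row=0 col=11 char='r'
After 9 (l): row=0 col=12 char='e'
After 10 (b): row=0 col=10 char='g'

Answer: g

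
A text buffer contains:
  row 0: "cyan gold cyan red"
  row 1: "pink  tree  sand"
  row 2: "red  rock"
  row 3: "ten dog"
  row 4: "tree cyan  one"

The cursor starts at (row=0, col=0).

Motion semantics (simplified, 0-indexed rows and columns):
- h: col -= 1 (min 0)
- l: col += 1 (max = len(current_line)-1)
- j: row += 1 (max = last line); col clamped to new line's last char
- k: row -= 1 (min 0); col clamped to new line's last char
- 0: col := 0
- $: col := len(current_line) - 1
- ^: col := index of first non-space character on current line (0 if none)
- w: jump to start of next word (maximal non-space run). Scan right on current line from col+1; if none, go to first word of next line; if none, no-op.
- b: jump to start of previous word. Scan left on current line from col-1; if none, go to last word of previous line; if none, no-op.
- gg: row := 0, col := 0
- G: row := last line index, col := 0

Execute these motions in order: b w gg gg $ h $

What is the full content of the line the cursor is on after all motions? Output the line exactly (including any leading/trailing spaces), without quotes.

After 1 (b): row=0 col=0 char='c'
After 2 (w): row=0 col=5 char='g'
After 3 (gg): row=0 col=0 char='c'
After 4 (gg): row=0 col=0 char='c'
After 5 ($): row=0 col=17 char='d'
After 6 (h): row=0 col=16 char='e'
After 7 ($): row=0 col=17 char='d'

Answer: cyan gold cyan red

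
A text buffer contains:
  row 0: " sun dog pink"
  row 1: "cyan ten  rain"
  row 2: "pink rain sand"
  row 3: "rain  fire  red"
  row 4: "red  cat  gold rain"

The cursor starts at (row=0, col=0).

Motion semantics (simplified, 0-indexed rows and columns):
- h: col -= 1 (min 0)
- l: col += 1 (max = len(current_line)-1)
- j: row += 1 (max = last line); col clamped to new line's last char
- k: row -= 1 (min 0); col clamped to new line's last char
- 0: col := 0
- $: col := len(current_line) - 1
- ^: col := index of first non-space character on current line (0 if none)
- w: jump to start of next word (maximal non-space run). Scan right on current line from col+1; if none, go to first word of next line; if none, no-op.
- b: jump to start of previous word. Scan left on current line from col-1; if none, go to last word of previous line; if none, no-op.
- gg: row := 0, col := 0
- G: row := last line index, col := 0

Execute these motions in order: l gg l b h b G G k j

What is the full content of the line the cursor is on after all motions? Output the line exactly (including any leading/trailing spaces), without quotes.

Answer: red  cat  gold rain

Derivation:
After 1 (l): row=0 col=1 char='s'
After 2 (gg): row=0 col=0 char='_'
After 3 (l): row=0 col=1 char='s'
After 4 (b): row=0 col=1 char='s'
After 5 (h): row=0 col=0 char='_'
After 6 (b): row=0 col=0 char='_'
After 7 (G): row=4 col=0 char='r'
After 8 (G): row=4 col=0 char='r'
After 9 (k): row=3 col=0 char='r'
After 10 (j): row=4 col=0 char='r'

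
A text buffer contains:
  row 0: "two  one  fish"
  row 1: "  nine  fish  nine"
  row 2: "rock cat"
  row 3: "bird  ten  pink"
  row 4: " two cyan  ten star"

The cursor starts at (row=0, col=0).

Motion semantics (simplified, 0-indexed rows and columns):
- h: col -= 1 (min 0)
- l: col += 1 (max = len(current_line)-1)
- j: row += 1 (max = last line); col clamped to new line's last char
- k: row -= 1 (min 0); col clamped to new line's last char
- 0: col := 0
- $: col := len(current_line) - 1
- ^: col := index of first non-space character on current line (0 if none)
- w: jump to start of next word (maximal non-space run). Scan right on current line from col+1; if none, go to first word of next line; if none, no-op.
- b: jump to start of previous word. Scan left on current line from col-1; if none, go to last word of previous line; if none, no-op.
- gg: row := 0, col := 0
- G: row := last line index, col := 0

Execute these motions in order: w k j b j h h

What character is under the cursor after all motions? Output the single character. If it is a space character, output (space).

Answer: r

Derivation:
After 1 (w): row=0 col=5 char='o'
After 2 (k): row=0 col=5 char='o'
After 3 (j): row=1 col=5 char='e'
After 4 (b): row=1 col=2 char='n'
After 5 (j): row=2 col=2 char='c'
After 6 (h): row=2 col=1 char='o'
After 7 (h): row=2 col=0 char='r'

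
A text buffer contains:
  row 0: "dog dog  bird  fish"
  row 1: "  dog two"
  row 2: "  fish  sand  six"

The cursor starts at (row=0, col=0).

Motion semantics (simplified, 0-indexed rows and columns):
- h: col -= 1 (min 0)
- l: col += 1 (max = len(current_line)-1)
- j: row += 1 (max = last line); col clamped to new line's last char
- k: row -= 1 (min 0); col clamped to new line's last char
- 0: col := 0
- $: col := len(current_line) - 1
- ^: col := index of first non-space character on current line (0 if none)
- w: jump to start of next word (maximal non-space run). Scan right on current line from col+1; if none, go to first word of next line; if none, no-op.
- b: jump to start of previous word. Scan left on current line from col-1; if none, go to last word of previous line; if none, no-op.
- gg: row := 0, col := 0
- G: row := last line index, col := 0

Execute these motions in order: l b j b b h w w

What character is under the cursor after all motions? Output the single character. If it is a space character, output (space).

After 1 (l): row=0 col=1 char='o'
After 2 (b): row=0 col=0 char='d'
After 3 (j): row=1 col=0 char='_'
After 4 (b): row=0 col=15 char='f'
After 5 (b): row=0 col=9 char='b'
After 6 (h): row=0 col=8 char='_'
After 7 (w): row=0 col=9 char='b'
After 8 (w): row=0 col=15 char='f'

Answer: f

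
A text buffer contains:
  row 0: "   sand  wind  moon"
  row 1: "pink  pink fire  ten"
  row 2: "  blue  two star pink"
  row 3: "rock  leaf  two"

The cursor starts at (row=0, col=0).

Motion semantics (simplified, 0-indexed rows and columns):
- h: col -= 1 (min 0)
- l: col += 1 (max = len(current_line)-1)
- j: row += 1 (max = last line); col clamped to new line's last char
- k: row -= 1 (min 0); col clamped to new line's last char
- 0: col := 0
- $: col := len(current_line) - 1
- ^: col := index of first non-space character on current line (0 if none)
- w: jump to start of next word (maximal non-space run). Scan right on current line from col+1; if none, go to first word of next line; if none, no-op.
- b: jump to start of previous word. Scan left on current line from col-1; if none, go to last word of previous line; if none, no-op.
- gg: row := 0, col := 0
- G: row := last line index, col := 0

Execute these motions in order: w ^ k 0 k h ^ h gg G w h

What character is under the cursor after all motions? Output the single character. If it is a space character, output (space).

After 1 (w): row=0 col=3 char='s'
After 2 (^): row=0 col=3 char='s'
After 3 (k): row=0 col=3 char='s'
After 4 (0): row=0 col=0 char='_'
After 5 (k): row=0 col=0 char='_'
After 6 (h): row=0 col=0 char='_'
After 7 (^): row=0 col=3 char='s'
After 8 (h): row=0 col=2 char='_'
After 9 (gg): row=0 col=0 char='_'
After 10 (G): row=3 col=0 char='r'
After 11 (w): row=3 col=6 char='l'
After 12 (h): row=3 col=5 char='_'

Answer: (space)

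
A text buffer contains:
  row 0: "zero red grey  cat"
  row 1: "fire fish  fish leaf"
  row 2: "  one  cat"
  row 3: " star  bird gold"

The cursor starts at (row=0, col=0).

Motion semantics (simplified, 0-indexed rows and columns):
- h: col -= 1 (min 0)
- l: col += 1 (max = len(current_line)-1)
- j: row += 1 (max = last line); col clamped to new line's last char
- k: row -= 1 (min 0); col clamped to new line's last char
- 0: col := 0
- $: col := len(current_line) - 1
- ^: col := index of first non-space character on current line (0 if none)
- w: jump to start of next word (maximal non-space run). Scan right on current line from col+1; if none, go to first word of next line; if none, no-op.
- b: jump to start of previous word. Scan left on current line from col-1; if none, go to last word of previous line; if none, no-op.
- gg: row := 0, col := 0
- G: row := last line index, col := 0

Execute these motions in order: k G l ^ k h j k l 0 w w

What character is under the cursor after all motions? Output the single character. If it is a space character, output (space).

After 1 (k): row=0 col=0 char='z'
After 2 (G): row=3 col=0 char='_'
After 3 (l): row=3 col=1 char='s'
After 4 (^): row=3 col=1 char='s'
After 5 (k): row=2 col=1 char='_'
After 6 (h): row=2 col=0 char='_'
After 7 (j): row=3 col=0 char='_'
After 8 (k): row=2 col=0 char='_'
After 9 (l): row=2 col=1 char='_'
After 10 (0): row=2 col=0 char='_'
After 11 (w): row=2 col=2 char='o'
After 12 (w): row=2 col=7 char='c'

Answer: c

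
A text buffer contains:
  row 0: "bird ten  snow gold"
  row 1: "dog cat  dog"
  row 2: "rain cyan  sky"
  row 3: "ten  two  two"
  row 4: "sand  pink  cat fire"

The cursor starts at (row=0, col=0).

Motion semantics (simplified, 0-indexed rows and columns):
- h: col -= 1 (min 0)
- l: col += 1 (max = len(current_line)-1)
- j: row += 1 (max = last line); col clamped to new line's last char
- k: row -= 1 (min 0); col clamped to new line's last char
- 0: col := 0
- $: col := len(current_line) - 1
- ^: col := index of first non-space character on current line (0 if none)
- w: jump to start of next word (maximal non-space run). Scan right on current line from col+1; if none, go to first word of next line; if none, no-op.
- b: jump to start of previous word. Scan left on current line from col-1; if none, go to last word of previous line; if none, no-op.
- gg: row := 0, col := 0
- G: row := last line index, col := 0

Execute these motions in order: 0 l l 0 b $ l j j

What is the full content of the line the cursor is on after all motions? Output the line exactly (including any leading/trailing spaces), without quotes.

Answer: rain cyan  sky

Derivation:
After 1 (0): row=0 col=0 char='b'
After 2 (l): row=0 col=1 char='i'
After 3 (l): row=0 col=2 char='r'
After 4 (0): row=0 col=0 char='b'
After 5 (b): row=0 col=0 char='b'
After 6 ($): row=0 col=18 char='d'
After 7 (l): row=0 col=18 char='d'
After 8 (j): row=1 col=11 char='g'
After 9 (j): row=2 col=11 char='s'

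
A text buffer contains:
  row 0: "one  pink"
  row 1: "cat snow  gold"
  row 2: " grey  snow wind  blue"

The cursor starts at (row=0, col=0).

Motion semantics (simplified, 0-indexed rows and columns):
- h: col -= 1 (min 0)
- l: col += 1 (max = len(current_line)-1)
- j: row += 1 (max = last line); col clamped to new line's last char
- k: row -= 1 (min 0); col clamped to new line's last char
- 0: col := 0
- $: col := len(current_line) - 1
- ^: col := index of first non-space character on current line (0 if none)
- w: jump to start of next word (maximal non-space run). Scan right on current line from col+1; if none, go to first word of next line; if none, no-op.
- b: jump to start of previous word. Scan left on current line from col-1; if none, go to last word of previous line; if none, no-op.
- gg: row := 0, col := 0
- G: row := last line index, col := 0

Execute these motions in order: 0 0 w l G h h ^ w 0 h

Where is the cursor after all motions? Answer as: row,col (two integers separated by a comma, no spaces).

Answer: 2,0

Derivation:
After 1 (0): row=0 col=0 char='o'
After 2 (0): row=0 col=0 char='o'
After 3 (w): row=0 col=5 char='p'
After 4 (l): row=0 col=6 char='i'
After 5 (G): row=2 col=0 char='_'
After 6 (h): row=2 col=0 char='_'
After 7 (h): row=2 col=0 char='_'
After 8 (^): row=2 col=1 char='g'
After 9 (w): row=2 col=7 char='s'
After 10 (0): row=2 col=0 char='_'
After 11 (h): row=2 col=0 char='_'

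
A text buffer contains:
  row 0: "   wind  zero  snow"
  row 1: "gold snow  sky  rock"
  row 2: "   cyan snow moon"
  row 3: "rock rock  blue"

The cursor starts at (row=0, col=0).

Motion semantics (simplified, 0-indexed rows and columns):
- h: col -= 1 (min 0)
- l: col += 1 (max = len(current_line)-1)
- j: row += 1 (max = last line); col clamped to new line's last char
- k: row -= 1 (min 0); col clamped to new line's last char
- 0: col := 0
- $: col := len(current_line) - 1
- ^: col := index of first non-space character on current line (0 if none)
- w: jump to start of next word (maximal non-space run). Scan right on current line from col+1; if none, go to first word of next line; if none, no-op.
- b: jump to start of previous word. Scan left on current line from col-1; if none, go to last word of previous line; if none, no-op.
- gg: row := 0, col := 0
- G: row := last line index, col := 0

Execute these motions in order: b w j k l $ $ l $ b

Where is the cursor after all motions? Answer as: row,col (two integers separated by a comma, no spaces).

Answer: 0,15

Derivation:
After 1 (b): row=0 col=0 char='_'
After 2 (w): row=0 col=3 char='w'
After 3 (j): row=1 col=3 char='d'
After 4 (k): row=0 col=3 char='w'
After 5 (l): row=0 col=4 char='i'
After 6 ($): row=0 col=18 char='w'
After 7 ($): row=0 col=18 char='w'
After 8 (l): row=0 col=18 char='w'
After 9 ($): row=0 col=18 char='w'
After 10 (b): row=0 col=15 char='s'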